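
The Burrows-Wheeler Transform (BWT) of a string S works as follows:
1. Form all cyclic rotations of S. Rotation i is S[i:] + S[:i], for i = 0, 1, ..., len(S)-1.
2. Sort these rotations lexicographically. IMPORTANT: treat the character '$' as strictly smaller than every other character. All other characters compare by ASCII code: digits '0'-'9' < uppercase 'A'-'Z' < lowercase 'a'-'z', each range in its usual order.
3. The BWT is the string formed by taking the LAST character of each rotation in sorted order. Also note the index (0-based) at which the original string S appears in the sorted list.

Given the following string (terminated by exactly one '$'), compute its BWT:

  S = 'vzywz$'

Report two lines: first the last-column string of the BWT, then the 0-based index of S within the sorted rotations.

Answer: z$yzwv
1

Derivation:
All 6 rotations (rotation i = S[i:]+S[:i]):
  rot[0] = vzywz$
  rot[1] = zywz$v
  rot[2] = ywz$vz
  rot[3] = wz$vzy
  rot[4] = z$vzyw
  rot[5] = $vzywz
Sorted (with $ < everything):
  sorted[0] = $vzywz  (last char: 'z')
  sorted[1] = vzywz$  (last char: '$')
  sorted[2] = wz$vzy  (last char: 'y')
  sorted[3] = ywz$vz  (last char: 'z')
  sorted[4] = z$vzyw  (last char: 'w')
  sorted[5] = zywz$v  (last char: 'v')
Last column: z$yzwv
Original string S is at sorted index 1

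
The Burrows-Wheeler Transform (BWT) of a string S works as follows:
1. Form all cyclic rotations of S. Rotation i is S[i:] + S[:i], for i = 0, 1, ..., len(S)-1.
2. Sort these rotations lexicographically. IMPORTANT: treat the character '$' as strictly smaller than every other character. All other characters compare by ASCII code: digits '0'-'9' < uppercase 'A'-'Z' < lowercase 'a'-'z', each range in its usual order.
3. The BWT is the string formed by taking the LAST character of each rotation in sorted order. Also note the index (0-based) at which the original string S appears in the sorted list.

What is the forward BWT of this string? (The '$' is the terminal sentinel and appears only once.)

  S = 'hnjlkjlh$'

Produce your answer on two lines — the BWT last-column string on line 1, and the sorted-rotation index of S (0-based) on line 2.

All 9 rotations (rotation i = S[i:]+S[:i]):
  rot[0] = hnjlkjlh$
  rot[1] = njlkjlh$h
  rot[2] = jlkjlh$hn
  rot[3] = lkjlh$hnj
  rot[4] = kjlh$hnjl
  rot[5] = jlh$hnjlk
  rot[6] = lh$hnjlkj
  rot[7] = h$hnjlkjl
  rot[8] = $hnjlkjlh
Sorted (with $ < everything):
  sorted[0] = $hnjlkjlh  (last char: 'h')
  sorted[1] = h$hnjlkjl  (last char: 'l')
  sorted[2] = hnjlkjlh$  (last char: '$')
  sorted[3] = jlh$hnjlk  (last char: 'k')
  sorted[4] = jlkjlh$hn  (last char: 'n')
  sorted[5] = kjlh$hnjl  (last char: 'l')
  sorted[6] = lh$hnjlkj  (last char: 'j')
  sorted[7] = lkjlh$hnj  (last char: 'j')
  sorted[8] = njlkjlh$h  (last char: 'h')
Last column: hl$knljjh
Original string S is at sorted index 2

Answer: hl$knljjh
2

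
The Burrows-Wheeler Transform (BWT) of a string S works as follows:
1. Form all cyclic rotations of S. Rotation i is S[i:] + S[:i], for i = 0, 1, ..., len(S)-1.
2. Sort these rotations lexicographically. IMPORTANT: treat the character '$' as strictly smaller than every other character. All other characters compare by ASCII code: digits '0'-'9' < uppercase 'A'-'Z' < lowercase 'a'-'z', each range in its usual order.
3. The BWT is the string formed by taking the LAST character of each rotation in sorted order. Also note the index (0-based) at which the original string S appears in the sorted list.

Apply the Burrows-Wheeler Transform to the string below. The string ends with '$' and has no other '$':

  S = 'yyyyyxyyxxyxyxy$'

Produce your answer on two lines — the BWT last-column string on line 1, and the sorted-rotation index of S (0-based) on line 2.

Answer: yyyyxyxyxxyxyyy$
15

Derivation:
All 16 rotations (rotation i = S[i:]+S[:i]):
  rot[0] = yyyyyxyyxxyxyxy$
  rot[1] = yyyyxyyxxyxyxy$y
  rot[2] = yyyxyyxxyxyxy$yy
  rot[3] = yyxyyxxyxyxy$yyy
  rot[4] = yxyyxxyxyxy$yyyy
  rot[5] = xyyxxyxyxy$yyyyy
  rot[6] = yyxxyxyxy$yyyyyx
  rot[7] = yxxyxyxy$yyyyyxy
  rot[8] = xxyxyxy$yyyyyxyy
  rot[9] = xyxyxy$yyyyyxyyx
  rot[10] = yxyxy$yyyyyxyyxx
  rot[11] = xyxy$yyyyyxyyxxy
  rot[12] = yxy$yyyyyxyyxxyx
  rot[13] = xy$yyyyyxyyxxyxy
  rot[14] = y$yyyyyxyyxxyxyx
  rot[15] = $yyyyyxyyxxyxyxy
Sorted (with $ < everything):
  sorted[0] = $yyyyyxyyxxyxyxy  (last char: 'y')
  sorted[1] = xxyxyxy$yyyyyxyy  (last char: 'y')
  sorted[2] = xy$yyyyyxyyxxyxy  (last char: 'y')
  sorted[3] = xyxy$yyyyyxyyxxy  (last char: 'y')
  sorted[4] = xyxyxy$yyyyyxyyx  (last char: 'x')
  sorted[5] = xyyxxyxyxy$yyyyy  (last char: 'y')
  sorted[6] = y$yyyyyxyyxxyxyx  (last char: 'x')
  sorted[7] = yxxyxyxy$yyyyyxy  (last char: 'y')
  sorted[8] = yxy$yyyyyxyyxxyx  (last char: 'x')
  sorted[9] = yxyxy$yyyyyxyyxx  (last char: 'x')
  sorted[10] = yxyyxxyxyxy$yyyy  (last char: 'y')
  sorted[11] = yyxxyxyxy$yyyyyx  (last char: 'x')
  sorted[12] = yyxyyxxyxyxy$yyy  (last char: 'y')
  sorted[13] = yyyxyyxxyxyxy$yy  (last char: 'y')
  sorted[14] = yyyyxyyxxyxyxy$y  (last char: 'y')
  sorted[15] = yyyyyxyyxxyxyxy$  (last char: '$')
Last column: yyyyxyxyxxyxyyy$
Original string S is at sorted index 15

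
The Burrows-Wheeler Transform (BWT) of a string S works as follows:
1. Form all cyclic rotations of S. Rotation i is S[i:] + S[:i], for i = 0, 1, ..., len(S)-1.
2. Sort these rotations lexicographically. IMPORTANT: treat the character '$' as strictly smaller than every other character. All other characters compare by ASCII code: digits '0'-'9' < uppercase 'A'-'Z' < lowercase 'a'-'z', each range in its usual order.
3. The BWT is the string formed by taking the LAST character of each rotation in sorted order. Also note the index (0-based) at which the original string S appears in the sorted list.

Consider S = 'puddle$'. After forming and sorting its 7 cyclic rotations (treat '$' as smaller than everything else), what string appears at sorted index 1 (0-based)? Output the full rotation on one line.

All 7 rotations (rotation i = S[i:]+S[:i]):
  rot[0] = puddle$
  rot[1] = uddle$p
  rot[2] = ddle$pu
  rot[3] = dle$pud
  rot[4] = le$pudd
  rot[5] = e$puddl
  rot[6] = $puddle
Sorted (with $ < everything):
  sorted[0] = $puddle
  sorted[1] = ddle$pu
  sorted[2] = dle$pud
  sorted[3] = e$puddl
  sorted[4] = le$pudd
  sorted[5] = puddle$
  sorted[6] = uddle$p
sorted[1] = ddle$pu

Answer: ddle$pu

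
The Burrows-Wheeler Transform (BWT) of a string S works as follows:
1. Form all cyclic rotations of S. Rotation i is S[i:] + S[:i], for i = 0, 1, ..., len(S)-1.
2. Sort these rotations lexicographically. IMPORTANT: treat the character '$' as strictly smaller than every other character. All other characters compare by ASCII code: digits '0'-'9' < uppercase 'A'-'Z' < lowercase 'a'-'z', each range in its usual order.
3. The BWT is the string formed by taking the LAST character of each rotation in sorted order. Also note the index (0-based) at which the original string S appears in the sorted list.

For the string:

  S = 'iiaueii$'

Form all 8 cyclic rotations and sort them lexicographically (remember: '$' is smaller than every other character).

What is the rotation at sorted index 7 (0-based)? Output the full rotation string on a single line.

All 8 rotations (rotation i = S[i:]+S[:i]):
  rot[0] = iiaueii$
  rot[1] = iaueii$i
  rot[2] = aueii$ii
  rot[3] = ueii$iia
  rot[4] = eii$iiau
  rot[5] = ii$iiaue
  rot[6] = i$iiauei
  rot[7] = $iiaueii
Sorted (with $ < everything):
  sorted[0] = $iiaueii
  sorted[1] = aueii$ii
  sorted[2] = eii$iiau
  sorted[3] = i$iiauei
  sorted[4] = iaueii$i
  sorted[5] = ii$iiaue
  sorted[6] = iiaueii$
  sorted[7] = ueii$iia
sorted[7] = ueii$iia

Answer: ueii$iia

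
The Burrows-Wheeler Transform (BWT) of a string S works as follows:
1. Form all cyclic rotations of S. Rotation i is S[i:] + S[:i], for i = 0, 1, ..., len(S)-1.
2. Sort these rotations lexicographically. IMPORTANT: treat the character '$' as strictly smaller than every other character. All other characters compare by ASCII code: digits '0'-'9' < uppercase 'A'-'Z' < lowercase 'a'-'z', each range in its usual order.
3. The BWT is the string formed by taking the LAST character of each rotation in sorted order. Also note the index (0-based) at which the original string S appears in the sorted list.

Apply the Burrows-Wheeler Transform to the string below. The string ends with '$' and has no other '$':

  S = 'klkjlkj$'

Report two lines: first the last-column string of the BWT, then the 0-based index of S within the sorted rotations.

Answer: jkkll$jk
5

Derivation:
All 8 rotations (rotation i = S[i:]+S[:i]):
  rot[0] = klkjlkj$
  rot[1] = lkjlkj$k
  rot[2] = kjlkj$kl
  rot[3] = jlkj$klk
  rot[4] = lkj$klkj
  rot[5] = kj$klkjl
  rot[6] = j$klkjlk
  rot[7] = $klkjlkj
Sorted (with $ < everything):
  sorted[0] = $klkjlkj  (last char: 'j')
  sorted[1] = j$klkjlk  (last char: 'k')
  sorted[2] = jlkj$klk  (last char: 'k')
  sorted[3] = kj$klkjl  (last char: 'l')
  sorted[4] = kjlkj$kl  (last char: 'l')
  sorted[5] = klkjlkj$  (last char: '$')
  sorted[6] = lkj$klkj  (last char: 'j')
  sorted[7] = lkjlkj$k  (last char: 'k')
Last column: jkkll$jk
Original string S is at sorted index 5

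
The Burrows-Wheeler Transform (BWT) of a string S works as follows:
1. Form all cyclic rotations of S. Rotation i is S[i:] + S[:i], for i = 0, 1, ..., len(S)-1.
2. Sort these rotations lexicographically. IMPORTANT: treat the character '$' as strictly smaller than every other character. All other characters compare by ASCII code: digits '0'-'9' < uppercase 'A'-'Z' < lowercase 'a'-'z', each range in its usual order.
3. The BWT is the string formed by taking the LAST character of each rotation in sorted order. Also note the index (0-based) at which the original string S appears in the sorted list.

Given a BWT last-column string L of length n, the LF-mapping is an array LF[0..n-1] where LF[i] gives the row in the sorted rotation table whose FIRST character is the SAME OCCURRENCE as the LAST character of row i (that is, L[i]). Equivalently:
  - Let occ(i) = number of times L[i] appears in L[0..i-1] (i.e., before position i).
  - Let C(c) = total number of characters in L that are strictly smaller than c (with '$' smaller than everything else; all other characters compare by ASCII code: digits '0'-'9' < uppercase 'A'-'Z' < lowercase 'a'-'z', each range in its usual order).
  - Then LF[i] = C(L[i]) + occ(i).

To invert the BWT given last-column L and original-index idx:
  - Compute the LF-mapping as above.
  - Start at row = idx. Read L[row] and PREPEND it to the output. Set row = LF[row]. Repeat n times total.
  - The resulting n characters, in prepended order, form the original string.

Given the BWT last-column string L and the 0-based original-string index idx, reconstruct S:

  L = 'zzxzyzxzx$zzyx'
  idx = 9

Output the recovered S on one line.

Answer: zxzxxyzzyxzzz$

Derivation:
LF mapping: 7 8 1 9 5 10 2 11 3 0 12 13 6 4
Walk LF starting at row 9, prepending L[row]:
  step 1: row=9, L[9]='$', prepend. Next row=LF[9]=0
  step 2: row=0, L[0]='z', prepend. Next row=LF[0]=7
  step 3: row=7, L[7]='z', prepend. Next row=LF[7]=11
  step 4: row=11, L[11]='z', prepend. Next row=LF[11]=13
  step 5: row=13, L[13]='x', prepend. Next row=LF[13]=4
  step 6: row=4, L[4]='y', prepend. Next row=LF[4]=5
  step 7: row=5, L[5]='z', prepend. Next row=LF[5]=10
  step 8: row=10, L[10]='z', prepend. Next row=LF[10]=12
  step 9: row=12, L[12]='y', prepend. Next row=LF[12]=6
  step 10: row=6, L[6]='x', prepend. Next row=LF[6]=2
  step 11: row=2, L[2]='x', prepend. Next row=LF[2]=1
  step 12: row=1, L[1]='z', prepend. Next row=LF[1]=8
  step 13: row=8, L[8]='x', prepend. Next row=LF[8]=3
  step 14: row=3, L[3]='z', prepend. Next row=LF[3]=9
Reversed output: zxzxxyzzyxzzz$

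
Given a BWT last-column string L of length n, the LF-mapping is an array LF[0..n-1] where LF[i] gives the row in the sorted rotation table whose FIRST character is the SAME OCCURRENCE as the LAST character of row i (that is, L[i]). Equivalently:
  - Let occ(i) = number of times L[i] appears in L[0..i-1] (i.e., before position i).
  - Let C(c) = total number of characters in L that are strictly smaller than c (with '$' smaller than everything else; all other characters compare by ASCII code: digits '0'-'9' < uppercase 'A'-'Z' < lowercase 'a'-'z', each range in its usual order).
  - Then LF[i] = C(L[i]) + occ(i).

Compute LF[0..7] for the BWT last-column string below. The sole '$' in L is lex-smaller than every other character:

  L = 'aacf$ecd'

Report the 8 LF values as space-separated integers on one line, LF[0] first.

Char counts: '$':1, 'a':2, 'c':2, 'd':1, 'e':1, 'f':1
C (first-col start): C('$')=0, C('a')=1, C('c')=3, C('d')=5, C('e')=6, C('f')=7
L[0]='a': occ=0, LF[0]=C('a')+0=1+0=1
L[1]='a': occ=1, LF[1]=C('a')+1=1+1=2
L[2]='c': occ=0, LF[2]=C('c')+0=3+0=3
L[3]='f': occ=0, LF[3]=C('f')+0=7+0=7
L[4]='$': occ=0, LF[4]=C('$')+0=0+0=0
L[5]='e': occ=0, LF[5]=C('e')+0=6+0=6
L[6]='c': occ=1, LF[6]=C('c')+1=3+1=4
L[7]='d': occ=0, LF[7]=C('d')+0=5+0=5

Answer: 1 2 3 7 0 6 4 5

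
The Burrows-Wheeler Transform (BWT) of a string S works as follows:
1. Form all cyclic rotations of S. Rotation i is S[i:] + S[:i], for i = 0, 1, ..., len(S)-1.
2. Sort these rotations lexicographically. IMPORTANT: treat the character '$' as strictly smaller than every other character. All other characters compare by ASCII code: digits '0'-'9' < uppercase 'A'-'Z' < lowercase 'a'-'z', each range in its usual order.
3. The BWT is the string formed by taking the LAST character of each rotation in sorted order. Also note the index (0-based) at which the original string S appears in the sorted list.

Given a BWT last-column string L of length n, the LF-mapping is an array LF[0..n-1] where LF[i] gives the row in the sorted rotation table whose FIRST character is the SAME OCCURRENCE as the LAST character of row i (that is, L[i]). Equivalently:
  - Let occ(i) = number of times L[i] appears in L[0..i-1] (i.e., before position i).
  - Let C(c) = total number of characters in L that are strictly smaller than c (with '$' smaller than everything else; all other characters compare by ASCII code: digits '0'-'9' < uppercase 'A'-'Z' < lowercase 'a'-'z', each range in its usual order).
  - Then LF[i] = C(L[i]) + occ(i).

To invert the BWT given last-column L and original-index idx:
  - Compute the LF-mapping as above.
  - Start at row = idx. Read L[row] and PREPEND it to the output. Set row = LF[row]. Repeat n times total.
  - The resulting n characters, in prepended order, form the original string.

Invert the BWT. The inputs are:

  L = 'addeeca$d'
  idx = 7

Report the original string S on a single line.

LF mapping: 1 4 5 7 8 3 2 0 6
Walk LF starting at row 7, prepending L[row]:
  step 1: row=7, L[7]='$', prepend. Next row=LF[7]=0
  step 2: row=0, L[0]='a', prepend. Next row=LF[0]=1
  step 3: row=1, L[1]='d', prepend. Next row=LF[1]=4
  step 4: row=4, L[4]='e', prepend. Next row=LF[4]=8
  step 5: row=8, L[8]='d', prepend. Next row=LF[8]=6
  step 6: row=6, L[6]='a', prepend. Next row=LF[6]=2
  step 7: row=2, L[2]='d', prepend. Next row=LF[2]=5
  step 8: row=5, L[5]='c', prepend. Next row=LF[5]=3
  step 9: row=3, L[3]='e', prepend. Next row=LF[3]=7
Reversed output: ecdadeda$

Answer: ecdadeda$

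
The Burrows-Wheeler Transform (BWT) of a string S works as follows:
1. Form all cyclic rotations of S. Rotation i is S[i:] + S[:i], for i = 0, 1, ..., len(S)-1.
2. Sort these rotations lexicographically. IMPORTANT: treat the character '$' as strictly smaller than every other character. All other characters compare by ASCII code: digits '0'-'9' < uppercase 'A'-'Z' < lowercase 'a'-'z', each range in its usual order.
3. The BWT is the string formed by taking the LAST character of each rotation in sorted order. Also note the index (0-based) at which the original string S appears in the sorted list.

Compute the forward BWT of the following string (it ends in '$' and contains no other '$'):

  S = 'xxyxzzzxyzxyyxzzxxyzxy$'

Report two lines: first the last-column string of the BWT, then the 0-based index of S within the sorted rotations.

All 23 rotations (rotation i = S[i:]+S[:i]):
  rot[0] = xxyxzzzxyzxyyxzzxxyzxy$
  rot[1] = xyxzzzxyzxyyxzzxxyzxy$x
  rot[2] = yxzzzxyzxyyxzzxxyzxy$xx
  rot[3] = xzzzxyzxyyxzzxxyzxy$xxy
  rot[4] = zzzxyzxyyxzzxxyzxy$xxyx
  rot[5] = zzxyzxyyxzzxxyzxy$xxyxz
  rot[6] = zxyzxyyxzzxxyzxy$xxyxzz
  rot[7] = xyzxyyxzzxxyzxy$xxyxzzz
  rot[8] = yzxyyxzzxxyzxy$xxyxzzzx
  rot[9] = zxyyxzzxxyzxy$xxyxzzzxy
  rot[10] = xyyxzzxxyzxy$xxyxzzzxyz
  rot[11] = yyxzzxxyzxy$xxyxzzzxyzx
  rot[12] = yxzzxxyzxy$xxyxzzzxyzxy
  rot[13] = xzzxxyzxy$xxyxzzzxyzxyy
  rot[14] = zzxxyzxy$xxyxzzzxyzxyyx
  rot[15] = zxxyzxy$xxyxzzzxyzxyyxz
  rot[16] = xxyzxy$xxyxzzzxyzxyyxzz
  rot[17] = xyzxy$xxyxzzzxyzxyyxzzx
  rot[18] = yzxy$xxyxzzzxyzxyyxzzxx
  rot[19] = zxy$xxyxzzzxyzxyyxzzxxy
  rot[20] = xy$xxyxzzzxyzxyyxzzxxyz
  rot[21] = y$xxyxzzzxyzxyyxzzxxyzx
  rot[22] = $xxyxzzzxyzxyyxzzxxyzxy
Sorted (with $ < everything):
  sorted[0] = $xxyxzzzxyzxyyxzzxxyzxy  (last char: 'y')
  sorted[1] = xxyxzzzxyzxyyxzzxxyzxy$  (last char: '$')
  sorted[2] = xxyzxy$xxyxzzzxyzxyyxzz  (last char: 'z')
  sorted[3] = xy$xxyxzzzxyzxyyxzzxxyz  (last char: 'z')
  sorted[4] = xyxzzzxyzxyyxzzxxyzxy$x  (last char: 'x')
  sorted[5] = xyyxzzxxyzxy$xxyxzzzxyz  (last char: 'z')
  sorted[6] = xyzxy$xxyxzzzxyzxyyxzzx  (last char: 'x')
  sorted[7] = xyzxyyxzzxxyzxy$xxyxzzz  (last char: 'z')
  sorted[8] = xzzxxyzxy$xxyxzzzxyzxyy  (last char: 'y')
  sorted[9] = xzzzxyzxyyxzzxxyzxy$xxy  (last char: 'y')
  sorted[10] = y$xxyxzzzxyzxyyxzzxxyzx  (last char: 'x')
  sorted[11] = yxzzxxyzxy$xxyxzzzxyzxy  (last char: 'y')
  sorted[12] = yxzzzxyzxyyxzzxxyzxy$xx  (last char: 'x')
  sorted[13] = yyxzzxxyzxy$xxyxzzzxyzx  (last char: 'x')
  sorted[14] = yzxy$xxyxzzzxyzxyyxzzxx  (last char: 'x')
  sorted[15] = yzxyyxzzxxyzxy$xxyxzzzx  (last char: 'x')
  sorted[16] = zxxyzxy$xxyxzzzxyzxyyxz  (last char: 'z')
  sorted[17] = zxy$xxyxzzzxyzxyyxzzxxy  (last char: 'y')
  sorted[18] = zxyyxzzxxyzxy$xxyxzzzxy  (last char: 'y')
  sorted[19] = zxyzxyyxzzxxyzxy$xxyxzz  (last char: 'z')
  sorted[20] = zzxxyzxy$xxyxzzzxyzxyyx  (last char: 'x')
  sorted[21] = zzxyzxyyxzzxxyzxy$xxyxz  (last char: 'z')
  sorted[22] = zzzxyzxyyxzzxxyzxy$xxyx  (last char: 'x')
Last column: y$zzxzxzyyxyxxxxzyyzxzx
Original string S is at sorted index 1

Answer: y$zzxzxzyyxyxxxxzyyzxzx
1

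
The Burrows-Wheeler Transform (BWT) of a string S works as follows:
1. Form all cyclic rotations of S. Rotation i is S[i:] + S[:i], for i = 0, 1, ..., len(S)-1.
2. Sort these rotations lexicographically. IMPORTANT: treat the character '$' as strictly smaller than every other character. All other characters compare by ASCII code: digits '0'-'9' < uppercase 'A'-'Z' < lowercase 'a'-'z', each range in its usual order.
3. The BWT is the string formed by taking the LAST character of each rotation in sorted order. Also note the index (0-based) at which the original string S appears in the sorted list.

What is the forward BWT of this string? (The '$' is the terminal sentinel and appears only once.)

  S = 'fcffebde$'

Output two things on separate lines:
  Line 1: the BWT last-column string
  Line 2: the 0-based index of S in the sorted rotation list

All 9 rotations (rotation i = S[i:]+S[:i]):
  rot[0] = fcffebde$
  rot[1] = cffebde$f
  rot[2] = ffebde$fc
  rot[3] = febde$fcf
  rot[4] = ebde$fcff
  rot[5] = bde$fcffe
  rot[6] = de$fcffeb
  rot[7] = e$fcffebd
  rot[8] = $fcffebde
Sorted (with $ < everything):
  sorted[0] = $fcffebde  (last char: 'e')
  sorted[1] = bde$fcffe  (last char: 'e')
  sorted[2] = cffebde$f  (last char: 'f')
  sorted[3] = de$fcffeb  (last char: 'b')
  sorted[4] = e$fcffebd  (last char: 'd')
  sorted[5] = ebde$fcff  (last char: 'f')
  sorted[6] = fcffebde$  (last char: '$')
  sorted[7] = febde$fcf  (last char: 'f')
  sorted[8] = ffebde$fc  (last char: 'c')
Last column: eefbdf$fc
Original string S is at sorted index 6

Answer: eefbdf$fc
6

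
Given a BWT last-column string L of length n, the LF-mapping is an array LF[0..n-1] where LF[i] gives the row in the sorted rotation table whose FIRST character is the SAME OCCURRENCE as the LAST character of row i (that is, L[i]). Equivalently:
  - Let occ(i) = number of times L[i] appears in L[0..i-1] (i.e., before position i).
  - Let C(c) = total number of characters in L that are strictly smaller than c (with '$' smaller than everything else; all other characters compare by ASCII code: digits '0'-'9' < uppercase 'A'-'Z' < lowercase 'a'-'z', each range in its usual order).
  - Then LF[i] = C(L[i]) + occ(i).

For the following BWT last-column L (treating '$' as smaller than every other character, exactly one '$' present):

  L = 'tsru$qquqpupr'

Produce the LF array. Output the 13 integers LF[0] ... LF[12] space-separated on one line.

Answer: 9 8 6 10 0 3 4 11 5 1 12 2 7

Derivation:
Char counts: '$':1, 'p':2, 'q':3, 'r':2, 's':1, 't':1, 'u':3
C (first-col start): C('$')=0, C('p')=1, C('q')=3, C('r')=6, C('s')=8, C('t')=9, C('u')=10
L[0]='t': occ=0, LF[0]=C('t')+0=9+0=9
L[1]='s': occ=0, LF[1]=C('s')+0=8+0=8
L[2]='r': occ=0, LF[2]=C('r')+0=6+0=6
L[3]='u': occ=0, LF[3]=C('u')+0=10+0=10
L[4]='$': occ=0, LF[4]=C('$')+0=0+0=0
L[5]='q': occ=0, LF[5]=C('q')+0=3+0=3
L[6]='q': occ=1, LF[6]=C('q')+1=3+1=4
L[7]='u': occ=1, LF[7]=C('u')+1=10+1=11
L[8]='q': occ=2, LF[8]=C('q')+2=3+2=5
L[9]='p': occ=0, LF[9]=C('p')+0=1+0=1
L[10]='u': occ=2, LF[10]=C('u')+2=10+2=12
L[11]='p': occ=1, LF[11]=C('p')+1=1+1=2
L[12]='r': occ=1, LF[12]=C('r')+1=6+1=7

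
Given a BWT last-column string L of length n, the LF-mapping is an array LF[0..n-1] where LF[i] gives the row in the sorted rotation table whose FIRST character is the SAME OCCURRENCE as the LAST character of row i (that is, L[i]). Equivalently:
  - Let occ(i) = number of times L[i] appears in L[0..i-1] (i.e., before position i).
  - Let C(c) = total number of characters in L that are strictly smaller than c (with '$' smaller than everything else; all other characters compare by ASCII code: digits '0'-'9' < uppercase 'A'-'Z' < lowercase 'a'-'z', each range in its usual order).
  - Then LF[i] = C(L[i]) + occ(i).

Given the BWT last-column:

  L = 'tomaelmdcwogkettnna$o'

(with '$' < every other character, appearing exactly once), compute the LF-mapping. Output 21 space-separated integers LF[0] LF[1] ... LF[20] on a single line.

Char counts: '$':1, 'a':2, 'c':1, 'd':1, 'e':2, 'g':1, 'k':1, 'l':1, 'm':2, 'n':2, 'o':3, 't':3, 'w':1
C (first-col start): C('$')=0, C('a')=1, C('c')=3, C('d')=4, C('e')=5, C('g')=7, C('k')=8, C('l')=9, C('m')=10, C('n')=12, C('o')=14, C('t')=17, C('w')=20
L[0]='t': occ=0, LF[0]=C('t')+0=17+0=17
L[1]='o': occ=0, LF[1]=C('o')+0=14+0=14
L[2]='m': occ=0, LF[2]=C('m')+0=10+0=10
L[3]='a': occ=0, LF[3]=C('a')+0=1+0=1
L[4]='e': occ=0, LF[4]=C('e')+0=5+0=5
L[5]='l': occ=0, LF[5]=C('l')+0=9+0=9
L[6]='m': occ=1, LF[6]=C('m')+1=10+1=11
L[7]='d': occ=0, LF[7]=C('d')+0=4+0=4
L[8]='c': occ=0, LF[8]=C('c')+0=3+0=3
L[9]='w': occ=0, LF[9]=C('w')+0=20+0=20
L[10]='o': occ=1, LF[10]=C('o')+1=14+1=15
L[11]='g': occ=0, LF[11]=C('g')+0=7+0=7
L[12]='k': occ=0, LF[12]=C('k')+0=8+0=8
L[13]='e': occ=1, LF[13]=C('e')+1=5+1=6
L[14]='t': occ=1, LF[14]=C('t')+1=17+1=18
L[15]='t': occ=2, LF[15]=C('t')+2=17+2=19
L[16]='n': occ=0, LF[16]=C('n')+0=12+0=12
L[17]='n': occ=1, LF[17]=C('n')+1=12+1=13
L[18]='a': occ=1, LF[18]=C('a')+1=1+1=2
L[19]='$': occ=0, LF[19]=C('$')+0=0+0=0
L[20]='o': occ=2, LF[20]=C('o')+2=14+2=16

Answer: 17 14 10 1 5 9 11 4 3 20 15 7 8 6 18 19 12 13 2 0 16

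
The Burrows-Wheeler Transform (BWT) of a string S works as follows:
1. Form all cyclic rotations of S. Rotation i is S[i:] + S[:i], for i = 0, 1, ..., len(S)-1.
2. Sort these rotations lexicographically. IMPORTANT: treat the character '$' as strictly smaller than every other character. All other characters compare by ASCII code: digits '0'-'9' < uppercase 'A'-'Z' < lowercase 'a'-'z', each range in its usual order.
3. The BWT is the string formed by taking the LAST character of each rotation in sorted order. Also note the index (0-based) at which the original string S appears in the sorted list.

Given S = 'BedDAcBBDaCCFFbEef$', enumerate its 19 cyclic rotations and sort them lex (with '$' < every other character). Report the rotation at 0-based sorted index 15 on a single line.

All 19 rotations (rotation i = S[i:]+S[:i]):
  rot[0] = BedDAcBBDaCCFFbEef$
  rot[1] = edDAcBBDaCCFFbEef$B
  rot[2] = dDAcBBDaCCFFbEef$Be
  rot[3] = DAcBBDaCCFFbEef$Bed
  rot[4] = AcBBDaCCFFbEef$BedD
  rot[5] = cBBDaCCFFbEef$BedDA
  rot[6] = BBDaCCFFbEef$BedDAc
  rot[7] = BDaCCFFbEef$BedDAcB
  rot[8] = DaCCFFbEef$BedDAcBB
  rot[9] = aCCFFbEef$BedDAcBBD
  rot[10] = CCFFbEef$BedDAcBBDa
  rot[11] = CFFbEef$BedDAcBBDaC
  rot[12] = FFbEef$BedDAcBBDaCC
  rot[13] = FbEef$BedDAcBBDaCCF
  rot[14] = bEef$BedDAcBBDaCCFF
  rot[15] = Eef$BedDAcBBDaCCFFb
  rot[16] = ef$BedDAcBBDaCCFFbE
  rot[17] = f$BedDAcBBDaCCFFbEe
  rot[18] = $BedDAcBBDaCCFFbEef
Sorted (with $ < everything):
  sorted[0] = $BedDAcBBDaCCFFbEef
  sorted[1] = AcBBDaCCFFbEef$BedD
  sorted[2] = BBDaCCFFbEef$BedDAc
  sorted[3] = BDaCCFFbEef$BedDAcB
  sorted[4] = BedDAcBBDaCCFFbEef$
  sorted[5] = CCFFbEef$BedDAcBBDa
  sorted[6] = CFFbEef$BedDAcBBDaC
  sorted[7] = DAcBBDaCCFFbEef$Bed
  sorted[8] = DaCCFFbEef$BedDAcBB
  sorted[9] = Eef$BedDAcBBDaCCFFb
  sorted[10] = FFbEef$BedDAcBBDaCC
  sorted[11] = FbEef$BedDAcBBDaCCF
  sorted[12] = aCCFFbEef$BedDAcBBD
  sorted[13] = bEef$BedDAcBBDaCCFF
  sorted[14] = cBBDaCCFFbEef$BedDA
  sorted[15] = dDAcBBDaCCFFbEef$Be
  sorted[16] = edDAcBBDaCCFFbEef$B
  sorted[17] = ef$BedDAcBBDaCCFFbE
  sorted[18] = f$BedDAcBBDaCCFFbEe
sorted[15] = dDAcBBDaCCFFbEef$Be

Answer: dDAcBBDaCCFFbEef$Be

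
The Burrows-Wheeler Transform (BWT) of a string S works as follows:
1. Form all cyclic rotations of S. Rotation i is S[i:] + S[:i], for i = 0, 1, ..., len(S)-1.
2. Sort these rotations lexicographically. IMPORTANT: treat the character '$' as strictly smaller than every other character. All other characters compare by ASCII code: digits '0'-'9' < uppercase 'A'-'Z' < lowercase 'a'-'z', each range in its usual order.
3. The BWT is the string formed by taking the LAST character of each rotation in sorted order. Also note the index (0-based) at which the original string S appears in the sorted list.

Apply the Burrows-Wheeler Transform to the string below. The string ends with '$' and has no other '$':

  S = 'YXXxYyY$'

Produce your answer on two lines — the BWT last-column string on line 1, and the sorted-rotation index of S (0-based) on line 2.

Answer: YYXy$xXY
4

Derivation:
All 8 rotations (rotation i = S[i:]+S[:i]):
  rot[0] = YXXxYyY$
  rot[1] = XXxYyY$Y
  rot[2] = XxYyY$YX
  rot[3] = xYyY$YXX
  rot[4] = YyY$YXXx
  rot[5] = yY$YXXxY
  rot[6] = Y$YXXxYy
  rot[7] = $YXXxYyY
Sorted (with $ < everything):
  sorted[0] = $YXXxYyY  (last char: 'Y')
  sorted[1] = XXxYyY$Y  (last char: 'Y')
  sorted[2] = XxYyY$YX  (last char: 'X')
  sorted[3] = Y$YXXxYy  (last char: 'y')
  sorted[4] = YXXxYyY$  (last char: '$')
  sorted[5] = YyY$YXXx  (last char: 'x')
  sorted[6] = xYyY$YXX  (last char: 'X')
  sorted[7] = yY$YXXxY  (last char: 'Y')
Last column: YYXy$xXY
Original string S is at sorted index 4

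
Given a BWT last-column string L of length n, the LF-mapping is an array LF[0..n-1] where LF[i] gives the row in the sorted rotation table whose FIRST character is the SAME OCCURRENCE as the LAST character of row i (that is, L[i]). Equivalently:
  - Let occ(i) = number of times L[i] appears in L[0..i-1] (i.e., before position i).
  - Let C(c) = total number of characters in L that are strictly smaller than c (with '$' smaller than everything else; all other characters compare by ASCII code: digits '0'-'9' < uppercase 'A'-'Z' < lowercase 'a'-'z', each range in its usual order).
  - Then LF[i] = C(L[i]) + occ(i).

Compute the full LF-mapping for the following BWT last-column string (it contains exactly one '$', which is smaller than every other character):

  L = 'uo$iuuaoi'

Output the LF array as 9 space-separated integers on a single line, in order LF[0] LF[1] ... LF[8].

Answer: 6 4 0 2 7 8 1 5 3

Derivation:
Char counts: '$':1, 'a':1, 'i':2, 'o':2, 'u':3
C (first-col start): C('$')=0, C('a')=1, C('i')=2, C('o')=4, C('u')=6
L[0]='u': occ=0, LF[0]=C('u')+0=6+0=6
L[1]='o': occ=0, LF[1]=C('o')+0=4+0=4
L[2]='$': occ=0, LF[2]=C('$')+0=0+0=0
L[3]='i': occ=0, LF[3]=C('i')+0=2+0=2
L[4]='u': occ=1, LF[4]=C('u')+1=6+1=7
L[5]='u': occ=2, LF[5]=C('u')+2=6+2=8
L[6]='a': occ=0, LF[6]=C('a')+0=1+0=1
L[7]='o': occ=1, LF[7]=C('o')+1=4+1=5
L[8]='i': occ=1, LF[8]=C('i')+1=2+1=3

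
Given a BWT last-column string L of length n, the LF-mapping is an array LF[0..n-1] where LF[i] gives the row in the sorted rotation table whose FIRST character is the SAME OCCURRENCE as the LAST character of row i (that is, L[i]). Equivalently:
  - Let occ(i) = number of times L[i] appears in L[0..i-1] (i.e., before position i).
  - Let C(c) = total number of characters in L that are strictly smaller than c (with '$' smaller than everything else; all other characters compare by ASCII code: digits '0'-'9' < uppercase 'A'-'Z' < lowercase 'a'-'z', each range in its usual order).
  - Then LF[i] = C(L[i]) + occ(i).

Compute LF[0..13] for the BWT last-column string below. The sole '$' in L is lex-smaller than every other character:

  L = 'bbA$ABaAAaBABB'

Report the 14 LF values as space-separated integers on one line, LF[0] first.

Answer: 12 13 1 0 2 6 10 3 4 11 7 5 8 9

Derivation:
Char counts: '$':1, 'A':5, 'B':4, 'a':2, 'b':2
C (first-col start): C('$')=0, C('A')=1, C('B')=6, C('a')=10, C('b')=12
L[0]='b': occ=0, LF[0]=C('b')+0=12+0=12
L[1]='b': occ=1, LF[1]=C('b')+1=12+1=13
L[2]='A': occ=0, LF[2]=C('A')+0=1+0=1
L[3]='$': occ=0, LF[3]=C('$')+0=0+0=0
L[4]='A': occ=1, LF[4]=C('A')+1=1+1=2
L[5]='B': occ=0, LF[5]=C('B')+0=6+0=6
L[6]='a': occ=0, LF[6]=C('a')+0=10+0=10
L[7]='A': occ=2, LF[7]=C('A')+2=1+2=3
L[8]='A': occ=3, LF[8]=C('A')+3=1+3=4
L[9]='a': occ=1, LF[9]=C('a')+1=10+1=11
L[10]='B': occ=1, LF[10]=C('B')+1=6+1=7
L[11]='A': occ=4, LF[11]=C('A')+4=1+4=5
L[12]='B': occ=2, LF[12]=C('B')+2=6+2=8
L[13]='B': occ=3, LF[13]=C('B')+3=6+3=9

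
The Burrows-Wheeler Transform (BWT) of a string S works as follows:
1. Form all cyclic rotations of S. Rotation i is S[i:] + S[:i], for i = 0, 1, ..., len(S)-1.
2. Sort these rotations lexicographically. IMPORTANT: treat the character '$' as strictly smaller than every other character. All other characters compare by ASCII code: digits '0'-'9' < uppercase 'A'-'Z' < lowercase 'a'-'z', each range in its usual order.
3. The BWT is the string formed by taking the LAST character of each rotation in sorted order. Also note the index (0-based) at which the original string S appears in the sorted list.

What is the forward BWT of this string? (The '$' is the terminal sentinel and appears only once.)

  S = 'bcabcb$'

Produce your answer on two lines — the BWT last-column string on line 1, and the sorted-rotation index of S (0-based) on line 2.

All 7 rotations (rotation i = S[i:]+S[:i]):
  rot[0] = bcabcb$
  rot[1] = cabcb$b
  rot[2] = abcb$bc
  rot[3] = bcb$bca
  rot[4] = cb$bcab
  rot[5] = b$bcabc
  rot[6] = $bcabcb
Sorted (with $ < everything):
  sorted[0] = $bcabcb  (last char: 'b')
  sorted[1] = abcb$bc  (last char: 'c')
  sorted[2] = b$bcabc  (last char: 'c')
  sorted[3] = bcabcb$  (last char: '$')
  sorted[4] = bcb$bca  (last char: 'a')
  sorted[5] = cabcb$b  (last char: 'b')
  sorted[6] = cb$bcab  (last char: 'b')
Last column: bcc$abb
Original string S is at sorted index 3

Answer: bcc$abb
3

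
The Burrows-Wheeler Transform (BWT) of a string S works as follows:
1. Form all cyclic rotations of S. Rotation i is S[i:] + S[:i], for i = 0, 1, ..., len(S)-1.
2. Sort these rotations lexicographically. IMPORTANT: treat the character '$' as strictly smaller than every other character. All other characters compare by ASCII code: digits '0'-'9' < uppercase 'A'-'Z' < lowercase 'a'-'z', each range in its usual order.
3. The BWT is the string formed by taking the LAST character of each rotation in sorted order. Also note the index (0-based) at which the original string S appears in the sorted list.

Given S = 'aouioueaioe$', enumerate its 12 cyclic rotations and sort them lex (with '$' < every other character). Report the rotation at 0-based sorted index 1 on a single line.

All 12 rotations (rotation i = S[i:]+S[:i]):
  rot[0] = aouioueaioe$
  rot[1] = ouioueaioe$a
  rot[2] = uioueaioe$ao
  rot[3] = ioueaioe$aou
  rot[4] = oueaioe$aoui
  rot[5] = ueaioe$aouio
  rot[6] = eaioe$aouiou
  rot[7] = aioe$aouioue
  rot[8] = ioe$aouiouea
  rot[9] = oe$aouioueai
  rot[10] = e$aouioueaio
  rot[11] = $aouioueaioe
Sorted (with $ < everything):
  sorted[0] = $aouioueaioe
  sorted[1] = aioe$aouioue
  sorted[2] = aouioueaioe$
  sorted[3] = e$aouioueaio
  sorted[4] = eaioe$aouiou
  sorted[5] = ioe$aouiouea
  sorted[6] = ioueaioe$aou
  sorted[7] = oe$aouioueai
  sorted[8] = oueaioe$aoui
  sorted[9] = ouioueaioe$a
  sorted[10] = ueaioe$aouio
  sorted[11] = uioueaioe$ao
sorted[1] = aioe$aouioue

Answer: aioe$aouioue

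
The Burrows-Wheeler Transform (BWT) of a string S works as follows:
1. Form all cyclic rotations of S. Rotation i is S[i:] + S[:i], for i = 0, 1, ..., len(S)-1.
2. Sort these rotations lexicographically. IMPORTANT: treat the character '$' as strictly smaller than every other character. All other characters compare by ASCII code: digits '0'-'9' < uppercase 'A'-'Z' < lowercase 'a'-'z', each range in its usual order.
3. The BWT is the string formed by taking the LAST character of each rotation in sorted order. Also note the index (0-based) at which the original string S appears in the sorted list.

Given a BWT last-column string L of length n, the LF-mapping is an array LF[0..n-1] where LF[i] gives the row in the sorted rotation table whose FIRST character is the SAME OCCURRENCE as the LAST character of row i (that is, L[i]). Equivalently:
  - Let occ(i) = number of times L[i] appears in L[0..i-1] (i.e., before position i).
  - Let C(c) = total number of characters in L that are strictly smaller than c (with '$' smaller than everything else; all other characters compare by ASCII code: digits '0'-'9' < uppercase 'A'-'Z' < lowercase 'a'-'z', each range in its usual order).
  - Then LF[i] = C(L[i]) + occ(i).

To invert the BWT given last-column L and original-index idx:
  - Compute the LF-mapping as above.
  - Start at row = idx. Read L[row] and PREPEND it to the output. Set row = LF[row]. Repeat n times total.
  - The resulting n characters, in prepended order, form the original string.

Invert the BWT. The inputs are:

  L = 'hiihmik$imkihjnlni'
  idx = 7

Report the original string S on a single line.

Answer: iikiihhkjlminnmih$

Derivation:
LF mapping: 1 4 5 2 14 6 11 0 7 15 12 8 3 10 16 13 17 9
Walk LF starting at row 7, prepending L[row]:
  step 1: row=7, L[7]='$', prepend. Next row=LF[7]=0
  step 2: row=0, L[0]='h', prepend. Next row=LF[0]=1
  step 3: row=1, L[1]='i', prepend. Next row=LF[1]=4
  step 4: row=4, L[4]='m', prepend. Next row=LF[4]=14
  step 5: row=14, L[14]='n', prepend. Next row=LF[14]=16
  step 6: row=16, L[16]='n', prepend. Next row=LF[16]=17
  step 7: row=17, L[17]='i', prepend. Next row=LF[17]=9
  step 8: row=9, L[9]='m', prepend. Next row=LF[9]=15
  step 9: row=15, L[15]='l', prepend. Next row=LF[15]=13
  step 10: row=13, L[13]='j', prepend. Next row=LF[13]=10
  step 11: row=10, L[10]='k', prepend. Next row=LF[10]=12
  step 12: row=12, L[12]='h', prepend. Next row=LF[12]=3
  step 13: row=3, L[3]='h', prepend. Next row=LF[3]=2
  step 14: row=2, L[2]='i', prepend. Next row=LF[2]=5
  step 15: row=5, L[5]='i', prepend. Next row=LF[5]=6
  step 16: row=6, L[6]='k', prepend. Next row=LF[6]=11
  step 17: row=11, L[11]='i', prepend. Next row=LF[11]=8
  step 18: row=8, L[8]='i', prepend. Next row=LF[8]=7
Reversed output: iikiihhkjlminnmih$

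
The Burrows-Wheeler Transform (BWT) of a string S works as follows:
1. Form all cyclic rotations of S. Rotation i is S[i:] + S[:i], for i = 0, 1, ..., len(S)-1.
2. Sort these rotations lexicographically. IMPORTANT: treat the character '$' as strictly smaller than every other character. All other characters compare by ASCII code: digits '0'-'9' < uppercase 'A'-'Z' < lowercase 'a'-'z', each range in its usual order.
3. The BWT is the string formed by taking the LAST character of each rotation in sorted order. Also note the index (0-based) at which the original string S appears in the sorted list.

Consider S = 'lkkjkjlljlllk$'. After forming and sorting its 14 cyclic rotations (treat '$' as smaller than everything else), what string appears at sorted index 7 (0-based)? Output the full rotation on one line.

Answer: kkjkjlljlllk$l

Derivation:
All 14 rotations (rotation i = S[i:]+S[:i]):
  rot[0] = lkkjkjlljlllk$
  rot[1] = kkjkjlljlllk$l
  rot[2] = kjkjlljlllk$lk
  rot[3] = jkjlljlllk$lkk
  rot[4] = kjlljlllk$lkkj
  rot[5] = jlljlllk$lkkjk
  rot[6] = lljlllk$lkkjkj
  rot[7] = ljlllk$lkkjkjl
  rot[8] = jlllk$lkkjkjll
  rot[9] = lllk$lkkjkjllj
  rot[10] = llk$lkkjkjlljl
  rot[11] = lk$lkkjkjlljll
  rot[12] = k$lkkjkjlljlll
  rot[13] = $lkkjkjlljlllk
Sorted (with $ < everything):
  sorted[0] = $lkkjkjlljlllk
  sorted[1] = jkjlljlllk$lkk
  sorted[2] = jlljlllk$lkkjk
  sorted[3] = jlllk$lkkjkjll
  sorted[4] = k$lkkjkjlljlll
  sorted[5] = kjkjlljlllk$lk
  sorted[6] = kjlljlllk$lkkj
  sorted[7] = kkjkjlljlllk$l
  sorted[8] = ljlllk$lkkjkjl
  sorted[9] = lk$lkkjkjlljll
  sorted[10] = lkkjkjlljlllk$
  sorted[11] = lljlllk$lkkjkj
  sorted[12] = llk$lkkjkjlljl
  sorted[13] = lllk$lkkjkjllj
sorted[7] = kkjkjlljlllk$l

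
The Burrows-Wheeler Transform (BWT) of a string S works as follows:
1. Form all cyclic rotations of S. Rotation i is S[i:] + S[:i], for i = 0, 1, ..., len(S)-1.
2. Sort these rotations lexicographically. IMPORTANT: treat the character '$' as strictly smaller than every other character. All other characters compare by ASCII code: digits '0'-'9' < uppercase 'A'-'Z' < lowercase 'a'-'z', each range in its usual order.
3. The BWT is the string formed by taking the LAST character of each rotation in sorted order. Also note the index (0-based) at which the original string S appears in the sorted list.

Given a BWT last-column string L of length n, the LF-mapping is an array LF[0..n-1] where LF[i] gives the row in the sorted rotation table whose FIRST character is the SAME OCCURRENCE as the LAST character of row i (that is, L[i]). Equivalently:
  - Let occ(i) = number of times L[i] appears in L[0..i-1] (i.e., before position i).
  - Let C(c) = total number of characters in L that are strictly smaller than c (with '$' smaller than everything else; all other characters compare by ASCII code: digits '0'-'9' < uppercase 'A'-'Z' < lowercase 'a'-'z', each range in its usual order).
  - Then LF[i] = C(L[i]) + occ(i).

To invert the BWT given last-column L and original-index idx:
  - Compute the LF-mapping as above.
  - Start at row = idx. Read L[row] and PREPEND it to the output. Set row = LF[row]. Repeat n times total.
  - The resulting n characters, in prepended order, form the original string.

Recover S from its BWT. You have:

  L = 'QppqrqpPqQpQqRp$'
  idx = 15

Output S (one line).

Answer: rQqQppqqRqppPpQ$

Derivation:
LF mapping: 2 6 7 11 15 12 8 1 13 3 9 4 14 5 10 0
Walk LF starting at row 15, prepending L[row]:
  step 1: row=15, L[15]='$', prepend. Next row=LF[15]=0
  step 2: row=0, L[0]='Q', prepend. Next row=LF[0]=2
  step 3: row=2, L[2]='p', prepend. Next row=LF[2]=7
  step 4: row=7, L[7]='P', prepend. Next row=LF[7]=1
  step 5: row=1, L[1]='p', prepend. Next row=LF[1]=6
  step 6: row=6, L[6]='p', prepend. Next row=LF[6]=8
  step 7: row=8, L[8]='q', prepend. Next row=LF[8]=13
  step 8: row=13, L[13]='R', prepend. Next row=LF[13]=5
  step 9: row=5, L[5]='q', prepend. Next row=LF[5]=12
  step 10: row=12, L[12]='q', prepend. Next row=LF[12]=14
  step 11: row=14, L[14]='p', prepend. Next row=LF[14]=10
  step 12: row=10, L[10]='p', prepend. Next row=LF[10]=9
  step 13: row=9, L[9]='Q', prepend. Next row=LF[9]=3
  step 14: row=3, L[3]='q', prepend. Next row=LF[3]=11
  step 15: row=11, L[11]='Q', prepend. Next row=LF[11]=4
  step 16: row=4, L[4]='r', prepend. Next row=LF[4]=15
Reversed output: rQqQppqqRqppPpQ$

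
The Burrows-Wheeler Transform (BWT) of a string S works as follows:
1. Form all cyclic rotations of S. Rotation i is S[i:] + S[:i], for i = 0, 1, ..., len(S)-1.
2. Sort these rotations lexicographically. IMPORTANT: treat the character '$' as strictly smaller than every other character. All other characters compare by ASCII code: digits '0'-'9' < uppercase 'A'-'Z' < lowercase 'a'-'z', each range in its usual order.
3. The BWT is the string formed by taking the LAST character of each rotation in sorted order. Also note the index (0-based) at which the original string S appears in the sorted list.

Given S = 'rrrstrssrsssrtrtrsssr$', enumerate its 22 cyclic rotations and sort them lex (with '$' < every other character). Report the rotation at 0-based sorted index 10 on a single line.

All 22 rotations (rotation i = S[i:]+S[:i]):
  rot[0] = rrrstrssrsssrtrtrsssr$
  rot[1] = rrstrssrsssrtrtrsssr$r
  rot[2] = rstrssrsssrtrtrsssr$rr
  rot[3] = strssrsssrtrtrsssr$rrr
  rot[4] = trssrsssrtrtrsssr$rrrs
  rot[5] = rssrsssrtrtrsssr$rrrst
  rot[6] = ssrsssrtrtrsssr$rrrstr
  rot[7] = srsssrtrtrsssr$rrrstrs
  rot[8] = rsssrtrtrsssr$rrrstrss
  rot[9] = sssrtrtrsssr$rrrstrssr
  rot[10] = ssrtrtrsssr$rrrstrssrs
  rot[11] = srtrtrsssr$rrrstrssrss
  rot[12] = rtrtrsssr$rrrstrssrsss
  rot[13] = trtrsssr$rrrstrssrsssr
  rot[14] = rtrsssr$rrrstrssrsssrt
  rot[15] = trsssr$rrrstrssrsssrtr
  rot[16] = rsssr$rrrstrssrsssrtrt
  rot[17] = sssr$rrrstrssrsssrtrtr
  rot[18] = ssr$rrrstrssrsssrtrtrs
  rot[19] = sr$rrrstrssrsssrtrtrss
  rot[20] = r$rrrstrssrsssrtrtrsss
  rot[21] = $rrrstrssrsssrtrtrsssr
Sorted (with $ < everything):
  sorted[0] = $rrrstrssrsssrtrtrsssr
  sorted[1] = r$rrrstrssrsssrtrtrsss
  sorted[2] = rrrstrssrsssrtrtrsssr$
  sorted[3] = rrstrssrsssrtrtrsssr$r
  sorted[4] = rssrsssrtrtrsssr$rrrst
  sorted[5] = rsssr$rrrstrssrsssrtrt
  sorted[6] = rsssrtrtrsssr$rrrstrss
  sorted[7] = rstrssrsssrtrtrsssr$rr
  sorted[8] = rtrsssr$rrrstrssrsssrt
  sorted[9] = rtrtrsssr$rrrstrssrsss
  sorted[10] = sr$rrrstrssrsssrtrtrss
  sorted[11] = srsssrtrtrsssr$rrrstrs
  sorted[12] = srtrtrsssr$rrrstrssrss
  sorted[13] = ssr$rrrstrssrsssrtrtrs
  sorted[14] = ssrsssrtrtrsssr$rrrstr
  sorted[15] = ssrtrtrsssr$rrrstrssrs
  sorted[16] = sssr$rrrstrssrsssrtrtr
  sorted[17] = sssrtrtrsssr$rrrstrssr
  sorted[18] = strssrsssrtrtrsssr$rrr
  sorted[19] = trssrsssrtrtrsssr$rrrs
  sorted[20] = trsssr$rrrstrssrsssrtr
  sorted[21] = trtrsssr$rrrstrssrsssr
sorted[10] = sr$rrrstrssrsssrtrtrss

Answer: sr$rrrstrssrsssrtrtrss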